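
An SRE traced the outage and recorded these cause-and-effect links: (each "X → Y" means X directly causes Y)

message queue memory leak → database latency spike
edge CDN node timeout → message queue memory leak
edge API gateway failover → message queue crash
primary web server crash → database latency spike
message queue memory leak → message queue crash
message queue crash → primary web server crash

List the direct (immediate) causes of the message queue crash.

the edge API gateway failover, the message queue memory leak

Upstream contributors include the edge CDN node timeout, but only the edge API gateway failover, the message queue memory leak feed directly into the message queue crash.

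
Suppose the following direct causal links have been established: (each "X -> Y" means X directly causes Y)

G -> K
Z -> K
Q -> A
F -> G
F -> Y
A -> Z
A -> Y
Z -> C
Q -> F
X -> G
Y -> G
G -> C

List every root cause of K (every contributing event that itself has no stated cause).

Q, X

Tracing upstream from K: K ← Z ← A ← Q.
A separate upstream branch: K ← G ← X.
Each of those chain origins has no stated cause.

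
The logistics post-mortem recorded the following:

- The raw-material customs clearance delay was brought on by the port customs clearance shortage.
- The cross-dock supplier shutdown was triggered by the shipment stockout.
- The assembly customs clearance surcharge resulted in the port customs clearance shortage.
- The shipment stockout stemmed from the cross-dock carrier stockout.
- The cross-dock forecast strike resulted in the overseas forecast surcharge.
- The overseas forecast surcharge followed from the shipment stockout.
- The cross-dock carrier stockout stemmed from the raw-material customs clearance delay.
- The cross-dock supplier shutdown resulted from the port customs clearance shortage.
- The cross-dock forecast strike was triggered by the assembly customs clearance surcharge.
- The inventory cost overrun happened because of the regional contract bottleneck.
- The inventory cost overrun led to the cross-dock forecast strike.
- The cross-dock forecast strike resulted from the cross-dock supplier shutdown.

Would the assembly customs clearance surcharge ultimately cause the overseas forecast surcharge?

There is a causal chain: the assembly customs clearance surcharge → the cross-dock forecast strike → the overseas forecast surcharge.

Yes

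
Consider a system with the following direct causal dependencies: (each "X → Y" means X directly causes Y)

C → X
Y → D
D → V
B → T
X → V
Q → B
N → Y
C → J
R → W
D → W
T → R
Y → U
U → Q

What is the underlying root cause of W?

Tracing upstream from W: W ← D ← Y ← N.
N has no stated cause, so it is the root.

N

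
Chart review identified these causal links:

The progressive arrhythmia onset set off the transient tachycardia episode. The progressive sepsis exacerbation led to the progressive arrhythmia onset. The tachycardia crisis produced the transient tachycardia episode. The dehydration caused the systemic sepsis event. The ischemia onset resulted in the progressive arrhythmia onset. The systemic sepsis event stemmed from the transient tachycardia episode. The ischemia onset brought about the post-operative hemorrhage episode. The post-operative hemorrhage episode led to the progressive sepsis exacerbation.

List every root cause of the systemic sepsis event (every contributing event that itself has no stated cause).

Tracing upstream from the systemic sepsis event: the systemic sepsis event ← the transient tachycardia episode ← the progressive arrhythmia onset ← the ischemia onset.
A separate upstream branch: the systemic sepsis event ← the transient tachycardia episode ← the tachycardia crisis.
A separate upstream branch: the systemic sepsis event ← the dehydration.
Each of those chain origins has no stated cause.

the dehydration, the ischemia onset, the tachycardia crisis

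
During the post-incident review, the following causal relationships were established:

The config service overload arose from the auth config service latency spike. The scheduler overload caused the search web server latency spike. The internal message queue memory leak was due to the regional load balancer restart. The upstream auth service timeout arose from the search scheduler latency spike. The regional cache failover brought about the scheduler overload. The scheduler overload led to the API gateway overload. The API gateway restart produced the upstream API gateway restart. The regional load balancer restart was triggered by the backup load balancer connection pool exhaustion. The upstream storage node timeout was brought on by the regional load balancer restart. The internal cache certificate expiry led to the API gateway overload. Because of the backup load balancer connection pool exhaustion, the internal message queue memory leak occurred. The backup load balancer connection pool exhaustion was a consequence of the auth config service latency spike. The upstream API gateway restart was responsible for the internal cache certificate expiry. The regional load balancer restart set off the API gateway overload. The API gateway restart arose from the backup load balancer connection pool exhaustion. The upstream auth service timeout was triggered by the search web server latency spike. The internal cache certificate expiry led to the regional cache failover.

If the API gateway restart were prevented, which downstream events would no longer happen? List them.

Downstream of the API gateway restart: the upstream API gateway restart, the internal cache certificate expiry, the regional cache failover, the scheduler overload, the search web server latency spike, the API gateway overload, the upstream auth service timeout.
Of those, still caused via another path: the API gateway overload, the upstream auth service timeout.
The remainder have no surviving cause.

the internal cache certificate expiry, the regional cache failover, the scheduler overload, the search web server latency spike, the upstream API gateway restart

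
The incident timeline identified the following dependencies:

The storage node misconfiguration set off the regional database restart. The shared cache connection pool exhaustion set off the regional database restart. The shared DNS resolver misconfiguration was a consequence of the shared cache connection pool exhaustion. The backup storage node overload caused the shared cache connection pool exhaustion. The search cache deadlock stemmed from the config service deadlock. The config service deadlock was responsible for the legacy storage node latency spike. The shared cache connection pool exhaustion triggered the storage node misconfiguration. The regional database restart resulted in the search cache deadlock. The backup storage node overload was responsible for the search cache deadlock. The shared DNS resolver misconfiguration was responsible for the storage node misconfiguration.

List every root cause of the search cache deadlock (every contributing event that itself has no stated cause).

Tracing upstream from the search cache deadlock: the search cache deadlock ← the config service deadlock.
A separate upstream branch: the search cache deadlock ← the backup storage node overload.
Each of those chain origins has no stated cause.

the backup storage node overload, the config service deadlock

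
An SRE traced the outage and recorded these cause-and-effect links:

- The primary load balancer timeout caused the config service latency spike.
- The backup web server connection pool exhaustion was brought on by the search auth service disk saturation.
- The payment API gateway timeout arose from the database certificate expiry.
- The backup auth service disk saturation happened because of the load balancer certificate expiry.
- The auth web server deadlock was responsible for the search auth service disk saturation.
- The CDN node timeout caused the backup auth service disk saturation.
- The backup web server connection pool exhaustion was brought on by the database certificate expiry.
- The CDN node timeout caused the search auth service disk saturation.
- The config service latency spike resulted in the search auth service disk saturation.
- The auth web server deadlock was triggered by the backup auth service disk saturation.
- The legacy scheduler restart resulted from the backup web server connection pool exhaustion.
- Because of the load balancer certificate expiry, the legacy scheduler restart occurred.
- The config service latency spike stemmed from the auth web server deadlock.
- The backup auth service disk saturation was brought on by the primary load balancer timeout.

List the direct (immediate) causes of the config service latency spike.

Upstream contributors include the CDN node timeout, the load balancer certificate expiry, the backup auth service disk saturation, but only the auth web server deadlock, the primary load balancer timeout feed directly into the config service latency spike.

the auth web server deadlock, the primary load balancer timeout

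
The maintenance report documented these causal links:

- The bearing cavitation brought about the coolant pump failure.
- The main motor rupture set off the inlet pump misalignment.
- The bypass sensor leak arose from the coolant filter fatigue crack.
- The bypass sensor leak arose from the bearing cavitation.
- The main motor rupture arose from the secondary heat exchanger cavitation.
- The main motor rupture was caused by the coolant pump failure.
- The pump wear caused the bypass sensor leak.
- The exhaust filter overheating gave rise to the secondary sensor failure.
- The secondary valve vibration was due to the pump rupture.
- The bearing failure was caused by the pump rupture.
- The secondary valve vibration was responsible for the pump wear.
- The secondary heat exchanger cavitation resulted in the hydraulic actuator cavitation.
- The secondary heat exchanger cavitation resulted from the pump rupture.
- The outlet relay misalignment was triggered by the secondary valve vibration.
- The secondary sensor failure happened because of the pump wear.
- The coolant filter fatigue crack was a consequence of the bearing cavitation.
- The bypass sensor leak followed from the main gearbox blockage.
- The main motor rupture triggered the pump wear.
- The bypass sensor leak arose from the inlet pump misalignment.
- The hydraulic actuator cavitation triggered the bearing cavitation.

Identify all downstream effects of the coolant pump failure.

Direct effects: the main motor rupture.
2 steps out: the inlet pump misalignment, the pump wear.
3 steps out: the secondary sensor failure, the bypass sensor leak.
Not reachable from it: the pump rupture, the secondary heat exchanger cavitation, the hydraulic actuator cavitation, the secondary valve vibration, the bearing cavitation, the outlet relay misalignment, the bearing failure, the exhaust filter overheating, the coolant filter fatigue crack, the main gearbox blockage.

the bypass sensor leak, the inlet pump misalignment, the main motor rupture, the pump wear, the secondary sensor failure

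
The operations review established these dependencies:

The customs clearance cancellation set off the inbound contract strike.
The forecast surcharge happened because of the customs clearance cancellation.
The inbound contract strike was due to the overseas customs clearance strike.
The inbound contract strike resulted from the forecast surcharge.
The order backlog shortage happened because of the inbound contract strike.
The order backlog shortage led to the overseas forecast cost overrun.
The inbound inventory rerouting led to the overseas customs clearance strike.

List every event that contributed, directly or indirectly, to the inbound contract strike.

the customs clearance cancellation, the forecast surcharge, the inbound inventory rerouting, the overseas customs clearance strike

Immediate causes of the inbound contract strike: the customs clearance cancellation, the overseas customs clearance strike, the forecast surcharge.
Further upstream: the inbound inventory rerouting.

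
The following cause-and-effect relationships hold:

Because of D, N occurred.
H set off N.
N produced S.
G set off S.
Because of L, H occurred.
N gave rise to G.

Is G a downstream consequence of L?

Yes

There is a causal chain: L → H → N → G.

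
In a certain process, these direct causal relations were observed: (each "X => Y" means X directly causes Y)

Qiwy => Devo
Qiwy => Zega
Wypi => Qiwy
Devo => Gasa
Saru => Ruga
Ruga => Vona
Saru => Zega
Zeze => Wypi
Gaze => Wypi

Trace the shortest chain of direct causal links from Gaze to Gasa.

Gaze → Wypi → Qiwy → Devo → Gasa

Gaze → Wypi
Wypi → Qiwy
Qiwy → Devo
Devo → Gasa
Length: 4 steps.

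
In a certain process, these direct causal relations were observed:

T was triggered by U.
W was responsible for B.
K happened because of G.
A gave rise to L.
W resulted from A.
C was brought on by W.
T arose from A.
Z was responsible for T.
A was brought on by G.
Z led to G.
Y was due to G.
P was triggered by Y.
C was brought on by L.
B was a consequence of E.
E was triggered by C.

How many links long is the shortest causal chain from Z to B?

4

Shortest chain: Z → G → A → W → B.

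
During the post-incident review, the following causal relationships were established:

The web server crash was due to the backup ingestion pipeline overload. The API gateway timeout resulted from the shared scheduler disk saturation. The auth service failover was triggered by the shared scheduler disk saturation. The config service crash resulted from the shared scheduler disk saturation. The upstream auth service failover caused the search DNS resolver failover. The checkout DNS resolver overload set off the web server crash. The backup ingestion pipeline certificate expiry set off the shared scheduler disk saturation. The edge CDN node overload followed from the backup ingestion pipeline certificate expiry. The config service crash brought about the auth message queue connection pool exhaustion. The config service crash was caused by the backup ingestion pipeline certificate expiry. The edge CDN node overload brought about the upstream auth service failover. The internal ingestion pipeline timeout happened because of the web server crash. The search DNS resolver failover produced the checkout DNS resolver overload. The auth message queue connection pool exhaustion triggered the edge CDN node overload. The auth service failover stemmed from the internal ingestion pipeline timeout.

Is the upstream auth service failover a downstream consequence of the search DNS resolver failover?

The search DNS resolver failover leads to the checkout DNS resolver overload, the web server crash, the internal ingestion pipeline timeout, the auth service failover; the upstream auth service failover is not among them.

No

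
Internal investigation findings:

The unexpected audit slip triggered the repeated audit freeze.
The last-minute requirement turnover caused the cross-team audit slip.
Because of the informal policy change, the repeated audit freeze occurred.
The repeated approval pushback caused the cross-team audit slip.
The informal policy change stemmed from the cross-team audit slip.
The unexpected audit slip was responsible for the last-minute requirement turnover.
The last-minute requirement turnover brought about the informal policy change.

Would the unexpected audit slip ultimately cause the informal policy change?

There is a causal chain: the unexpected audit slip → the last-minute requirement turnover → the informal policy change.

Yes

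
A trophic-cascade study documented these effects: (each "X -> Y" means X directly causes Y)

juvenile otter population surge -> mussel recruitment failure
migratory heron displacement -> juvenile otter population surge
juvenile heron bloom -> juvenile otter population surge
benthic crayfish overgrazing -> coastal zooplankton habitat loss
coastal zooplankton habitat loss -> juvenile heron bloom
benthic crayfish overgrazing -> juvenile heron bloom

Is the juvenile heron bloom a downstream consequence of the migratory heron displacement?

No

The migratory heron displacement leads to the juvenile otter population surge, the mussel recruitment failure; the juvenile heron bloom is not among them.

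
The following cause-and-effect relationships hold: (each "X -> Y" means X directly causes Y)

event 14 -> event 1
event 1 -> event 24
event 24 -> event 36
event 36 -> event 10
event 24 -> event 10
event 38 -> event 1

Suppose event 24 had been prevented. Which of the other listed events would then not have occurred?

event 10, event 36

Downstream of event 24: event 36, event 10.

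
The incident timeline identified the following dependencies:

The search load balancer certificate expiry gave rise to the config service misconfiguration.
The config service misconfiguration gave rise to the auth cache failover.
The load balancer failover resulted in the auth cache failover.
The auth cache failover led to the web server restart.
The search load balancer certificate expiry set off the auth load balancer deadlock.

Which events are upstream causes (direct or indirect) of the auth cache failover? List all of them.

the config service misconfiguration, the load balancer failover, the search load balancer certificate expiry

Immediate causes of the auth cache failover: the config service misconfiguration, the load balancer failover.
Further upstream: the search load balancer certificate expiry.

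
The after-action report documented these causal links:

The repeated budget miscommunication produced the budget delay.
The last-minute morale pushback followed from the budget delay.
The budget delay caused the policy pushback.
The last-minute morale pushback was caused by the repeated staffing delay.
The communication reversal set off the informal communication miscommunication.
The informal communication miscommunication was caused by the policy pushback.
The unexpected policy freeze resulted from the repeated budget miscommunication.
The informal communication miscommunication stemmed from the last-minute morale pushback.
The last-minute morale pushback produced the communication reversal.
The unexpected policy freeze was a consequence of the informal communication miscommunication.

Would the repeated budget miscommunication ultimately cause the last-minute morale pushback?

There is a causal chain: the repeated budget miscommunication → the budget delay → the last-minute morale pushback.

Yes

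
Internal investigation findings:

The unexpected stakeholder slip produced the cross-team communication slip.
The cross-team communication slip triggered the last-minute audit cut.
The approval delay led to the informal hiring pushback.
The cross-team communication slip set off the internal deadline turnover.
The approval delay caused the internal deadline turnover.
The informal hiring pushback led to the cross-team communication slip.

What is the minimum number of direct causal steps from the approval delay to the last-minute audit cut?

Shortest chain: the approval delay → the informal hiring pushback → the cross-team communication slip → the last-minute audit cut.

3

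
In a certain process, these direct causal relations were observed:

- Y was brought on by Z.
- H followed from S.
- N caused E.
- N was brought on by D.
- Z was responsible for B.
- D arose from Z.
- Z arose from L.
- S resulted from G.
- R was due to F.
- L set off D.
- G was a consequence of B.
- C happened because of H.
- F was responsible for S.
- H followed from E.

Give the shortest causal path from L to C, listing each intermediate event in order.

L → D
D → N
N → E
E → H
H → C
Length: 5 steps.

L → D → N → E → H → C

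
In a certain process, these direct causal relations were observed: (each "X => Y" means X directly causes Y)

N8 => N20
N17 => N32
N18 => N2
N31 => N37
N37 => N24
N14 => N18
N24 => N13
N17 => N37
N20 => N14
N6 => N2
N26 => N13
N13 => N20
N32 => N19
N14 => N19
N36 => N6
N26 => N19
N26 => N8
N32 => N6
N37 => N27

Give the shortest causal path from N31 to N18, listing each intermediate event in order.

N31 → N37 → N24 → N13 → N20 → N14 → N18

N31 → N37
N37 → N24
N24 → N13
N13 → N20
N20 → N14
N14 → N18
Length: 6 steps.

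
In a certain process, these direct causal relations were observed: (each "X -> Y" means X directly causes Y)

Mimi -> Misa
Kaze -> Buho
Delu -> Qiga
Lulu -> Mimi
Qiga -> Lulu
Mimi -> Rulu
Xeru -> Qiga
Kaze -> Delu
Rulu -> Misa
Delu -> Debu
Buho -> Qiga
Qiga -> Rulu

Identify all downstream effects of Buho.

Lulu, Mimi, Misa, Qiga, Rulu

Direct effects: Qiga.
2 steps out: Lulu, Rulu.
3 steps out: Mimi, Misa.
Not reachable from it: Kaze, Delu, Debu, Xeru.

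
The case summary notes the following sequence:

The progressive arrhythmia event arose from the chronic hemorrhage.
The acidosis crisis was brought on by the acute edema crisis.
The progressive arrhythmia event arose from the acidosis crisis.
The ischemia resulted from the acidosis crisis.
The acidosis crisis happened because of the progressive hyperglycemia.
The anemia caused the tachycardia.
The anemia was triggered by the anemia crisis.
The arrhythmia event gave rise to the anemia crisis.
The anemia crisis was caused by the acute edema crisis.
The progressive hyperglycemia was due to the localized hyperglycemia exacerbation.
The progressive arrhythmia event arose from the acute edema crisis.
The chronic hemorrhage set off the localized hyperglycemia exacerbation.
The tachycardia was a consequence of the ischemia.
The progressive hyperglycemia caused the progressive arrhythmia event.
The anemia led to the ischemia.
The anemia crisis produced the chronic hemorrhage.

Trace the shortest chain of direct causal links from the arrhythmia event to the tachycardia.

the arrhythmia event → the anemia crisis → the anemia → the tachycardia

the arrhythmia event → the anemia crisis
the anemia crisis → the anemia
the anemia → the tachycardia
Length: 3 steps.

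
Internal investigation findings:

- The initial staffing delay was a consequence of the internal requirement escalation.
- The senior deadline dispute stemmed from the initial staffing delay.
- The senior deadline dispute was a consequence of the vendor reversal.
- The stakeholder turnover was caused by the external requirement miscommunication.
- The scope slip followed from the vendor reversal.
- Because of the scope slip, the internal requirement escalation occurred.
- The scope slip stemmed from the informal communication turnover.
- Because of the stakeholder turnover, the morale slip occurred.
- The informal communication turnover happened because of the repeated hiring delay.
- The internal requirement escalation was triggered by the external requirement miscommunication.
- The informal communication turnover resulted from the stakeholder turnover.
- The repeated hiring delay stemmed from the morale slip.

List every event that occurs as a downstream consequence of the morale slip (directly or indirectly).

Direct effects: the repeated hiring delay.
2 steps out: the informal communication turnover.
3 steps out: the scope slip.
4 steps out: the internal requirement escalation.
5 steps out: the initial staffing delay.
6 steps out: the senior deadline dispute.
Not reachable from it: the external requirement miscommunication, the stakeholder turnover, the vendor reversal.

the informal communication turnover, the initial staffing delay, the internal requirement escalation, the repeated hiring delay, the scope slip, the senior deadline dispute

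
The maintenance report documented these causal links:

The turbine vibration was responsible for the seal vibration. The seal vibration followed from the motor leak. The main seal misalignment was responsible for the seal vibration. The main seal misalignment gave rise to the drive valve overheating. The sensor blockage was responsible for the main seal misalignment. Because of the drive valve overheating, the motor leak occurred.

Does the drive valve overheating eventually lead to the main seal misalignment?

The drive valve overheating leads to the motor leak, the seal vibration; the main seal misalignment is not among them.

No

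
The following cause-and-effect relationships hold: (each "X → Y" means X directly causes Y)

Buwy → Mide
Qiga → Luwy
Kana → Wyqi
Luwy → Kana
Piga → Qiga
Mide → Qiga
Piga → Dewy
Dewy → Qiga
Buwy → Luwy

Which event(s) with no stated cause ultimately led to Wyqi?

Tracing upstream from Wyqi: Wyqi ← Kana ← Luwy ← Buwy.
A separate upstream branch: Wyqi ← Kana ← Luwy ← Qiga ← Piga.
Each of those chain origins has no stated cause.

Buwy, Piga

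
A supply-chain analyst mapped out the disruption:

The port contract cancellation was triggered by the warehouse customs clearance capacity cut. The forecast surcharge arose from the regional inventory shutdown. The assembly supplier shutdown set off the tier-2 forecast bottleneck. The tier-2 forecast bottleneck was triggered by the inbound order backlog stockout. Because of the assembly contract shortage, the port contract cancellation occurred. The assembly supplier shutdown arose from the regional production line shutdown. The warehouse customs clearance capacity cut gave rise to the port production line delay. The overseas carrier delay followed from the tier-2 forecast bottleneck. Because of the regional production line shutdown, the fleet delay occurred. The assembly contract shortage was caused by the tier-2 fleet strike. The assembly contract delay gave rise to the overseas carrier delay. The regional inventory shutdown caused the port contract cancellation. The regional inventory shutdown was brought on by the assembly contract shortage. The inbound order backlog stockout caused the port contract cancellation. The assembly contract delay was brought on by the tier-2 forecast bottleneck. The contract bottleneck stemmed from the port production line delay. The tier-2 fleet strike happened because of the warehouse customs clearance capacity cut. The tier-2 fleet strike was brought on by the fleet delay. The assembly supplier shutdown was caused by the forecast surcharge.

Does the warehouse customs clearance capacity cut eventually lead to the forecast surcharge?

There is a causal chain: the warehouse customs clearance capacity cut → the tier-2 fleet strike → the assembly contract shortage → the regional inventory shutdown → the forecast surcharge.

Yes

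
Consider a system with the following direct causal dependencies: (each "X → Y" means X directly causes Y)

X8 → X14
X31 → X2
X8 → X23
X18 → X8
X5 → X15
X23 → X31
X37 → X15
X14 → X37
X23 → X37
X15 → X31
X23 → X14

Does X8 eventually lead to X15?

Yes

There is a causal chain: X8 → X23 → X37 → X15.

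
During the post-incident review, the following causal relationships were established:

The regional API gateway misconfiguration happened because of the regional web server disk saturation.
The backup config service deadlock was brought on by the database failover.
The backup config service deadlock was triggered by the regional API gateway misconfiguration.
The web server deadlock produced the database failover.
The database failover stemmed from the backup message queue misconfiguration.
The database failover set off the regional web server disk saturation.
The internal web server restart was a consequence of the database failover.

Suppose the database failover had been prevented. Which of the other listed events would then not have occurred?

the backup config service deadlock, the internal web server restart, the regional API gateway misconfiguration, the regional web server disk saturation

Downstream of the database failover: the internal web server restart, the regional web server disk saturation, the regional API gateway misconfiguration, the backup config service deadlock.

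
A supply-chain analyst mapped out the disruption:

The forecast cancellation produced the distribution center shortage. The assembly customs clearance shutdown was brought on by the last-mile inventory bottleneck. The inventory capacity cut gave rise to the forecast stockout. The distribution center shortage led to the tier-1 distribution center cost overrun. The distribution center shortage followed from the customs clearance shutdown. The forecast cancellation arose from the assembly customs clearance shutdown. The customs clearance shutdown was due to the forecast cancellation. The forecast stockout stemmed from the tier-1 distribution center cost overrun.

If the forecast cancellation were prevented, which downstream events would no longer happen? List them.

the customs clearance shutdown, the distribution center shortage, the tier-1 distribution center cost overrun

Downstream of the forecast cancellation: the customs clearance shutdown, the distribution center shortage, the tier-1 distribution center cost overrun, the forecast stockout.
Of those, still caused via another path: the forecast stockout.
The remainder have no surviving cause.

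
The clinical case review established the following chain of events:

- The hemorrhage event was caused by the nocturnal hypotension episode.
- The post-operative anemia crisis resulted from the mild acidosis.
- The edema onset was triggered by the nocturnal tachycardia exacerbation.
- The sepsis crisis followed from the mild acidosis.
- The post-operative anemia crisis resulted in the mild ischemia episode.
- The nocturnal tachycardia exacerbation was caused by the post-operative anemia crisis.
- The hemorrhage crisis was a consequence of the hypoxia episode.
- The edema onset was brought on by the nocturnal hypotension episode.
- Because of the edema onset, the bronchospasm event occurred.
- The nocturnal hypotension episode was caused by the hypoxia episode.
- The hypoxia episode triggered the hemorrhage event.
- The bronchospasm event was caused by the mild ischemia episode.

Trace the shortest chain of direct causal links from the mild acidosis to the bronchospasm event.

the mild acidosis → the post-operative anemia crisis → the mild ischemia episode → the bronchospasm event

the mild acidosis → the post-operative anemia crisis
the post-operative anemia crisis → the mild ischemia episode
the mild ischemia episode → the bronchospasm event
Length: 3 steps.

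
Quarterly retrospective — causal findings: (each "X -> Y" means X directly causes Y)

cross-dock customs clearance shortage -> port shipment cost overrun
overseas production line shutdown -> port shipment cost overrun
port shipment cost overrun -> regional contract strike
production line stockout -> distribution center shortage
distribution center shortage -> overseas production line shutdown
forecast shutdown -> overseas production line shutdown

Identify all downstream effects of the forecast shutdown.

the overseas production line shutdown, the port shipment cost overrun, the regional contract strike

Direct effects: the overseas production line shutdown.
2 steps out: the port shipment cost overrun.
3 steps out: the regional contract strike.
Not reachable from it: the production line stockout, the distribution center shortage, the cross-dock customs clearance shortage.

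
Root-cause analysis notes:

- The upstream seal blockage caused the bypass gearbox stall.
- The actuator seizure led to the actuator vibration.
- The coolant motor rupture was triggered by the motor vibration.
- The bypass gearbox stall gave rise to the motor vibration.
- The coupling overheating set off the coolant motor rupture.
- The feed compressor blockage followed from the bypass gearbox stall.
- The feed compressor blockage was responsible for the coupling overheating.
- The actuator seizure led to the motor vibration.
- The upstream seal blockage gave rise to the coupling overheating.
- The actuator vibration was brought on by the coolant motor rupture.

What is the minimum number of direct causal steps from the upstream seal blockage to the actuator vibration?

Shortest chain: the upstream seal blockage → the coupling overheating → the coolant motor rupture → the actuator vibration.

3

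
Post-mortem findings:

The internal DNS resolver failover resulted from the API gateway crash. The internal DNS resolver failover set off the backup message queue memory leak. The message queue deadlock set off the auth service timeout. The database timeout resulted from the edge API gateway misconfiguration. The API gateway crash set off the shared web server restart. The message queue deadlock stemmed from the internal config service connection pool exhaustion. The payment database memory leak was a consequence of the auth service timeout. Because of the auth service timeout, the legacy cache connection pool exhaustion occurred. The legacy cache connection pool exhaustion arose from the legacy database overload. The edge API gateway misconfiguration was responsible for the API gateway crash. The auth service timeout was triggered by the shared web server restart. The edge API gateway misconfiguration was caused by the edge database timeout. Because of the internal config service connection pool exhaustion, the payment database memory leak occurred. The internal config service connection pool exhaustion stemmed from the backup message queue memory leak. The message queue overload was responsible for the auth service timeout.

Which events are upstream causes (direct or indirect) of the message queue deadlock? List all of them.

the API gateway crash, the backup message queue memory leak, the edge API gateway misconfiguration, the edge database timeout, the internal DNS resolver failover, the internal config service connection pool exhaustion

Immediate cause of the message queue deadlock: the internal config service connection pool exhaustion.
Further upstream: the edge database timeout, the edge API gateway misconfiguration, the API gateway crash, the internal DNS resolver failover, the backup message queue memory leak.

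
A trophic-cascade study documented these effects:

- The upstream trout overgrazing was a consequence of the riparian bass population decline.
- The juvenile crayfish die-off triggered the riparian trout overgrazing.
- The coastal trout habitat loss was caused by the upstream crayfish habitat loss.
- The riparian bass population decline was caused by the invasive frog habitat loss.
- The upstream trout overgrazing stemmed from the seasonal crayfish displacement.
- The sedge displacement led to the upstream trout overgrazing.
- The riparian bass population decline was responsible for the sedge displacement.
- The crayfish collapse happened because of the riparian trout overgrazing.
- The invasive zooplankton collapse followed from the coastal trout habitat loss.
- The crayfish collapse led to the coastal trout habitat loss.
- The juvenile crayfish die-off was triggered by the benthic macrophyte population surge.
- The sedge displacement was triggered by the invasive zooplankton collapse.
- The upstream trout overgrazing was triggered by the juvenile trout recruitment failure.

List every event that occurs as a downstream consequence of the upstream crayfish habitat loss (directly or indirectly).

the coastal trout habitat loss, the invasive zooplankton collapse, the sedge displacement, the upstream trout overgrazing

Direct effects: the coastal trout habitat loss.
2 steps out: the invasive zooplankton collapse.
3 steps out: the sedge displacement.
4 steps out: the upstream trout overgrazing.
Not reachable from it: the invasive frog habitat loss, the benthic macrophyte population surge, the juvenile crayfish die-off, the riparian trout overgrazing, the seasonal crayfish displacement, the crayfish collapse, the juvenile trout recruitment failure, the riparian bass population decline.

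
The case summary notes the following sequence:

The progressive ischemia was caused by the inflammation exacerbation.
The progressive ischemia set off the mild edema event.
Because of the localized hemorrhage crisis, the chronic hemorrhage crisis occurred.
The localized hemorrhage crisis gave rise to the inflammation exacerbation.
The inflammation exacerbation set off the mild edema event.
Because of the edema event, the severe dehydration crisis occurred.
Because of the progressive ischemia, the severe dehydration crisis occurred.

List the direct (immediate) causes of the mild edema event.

Upstream contributors include the localized hemorrhage crisis, but only the inflammation exacerbation, the progressive ischemia feed directly into the mild edema event.

the inflammation exacerbation, the progressive ischemia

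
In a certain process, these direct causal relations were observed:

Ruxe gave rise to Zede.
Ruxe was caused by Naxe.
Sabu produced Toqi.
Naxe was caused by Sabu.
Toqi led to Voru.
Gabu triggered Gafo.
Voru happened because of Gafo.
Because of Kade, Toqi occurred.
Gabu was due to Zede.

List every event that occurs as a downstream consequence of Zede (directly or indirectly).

Gabu, Gafo, Voru

Direct effects: Gabu.
2 steps out: Gafo.
3 steps out: Voru.
Not reachable from it: Sabu, Naxe, Ruxe, Kade, Toqi.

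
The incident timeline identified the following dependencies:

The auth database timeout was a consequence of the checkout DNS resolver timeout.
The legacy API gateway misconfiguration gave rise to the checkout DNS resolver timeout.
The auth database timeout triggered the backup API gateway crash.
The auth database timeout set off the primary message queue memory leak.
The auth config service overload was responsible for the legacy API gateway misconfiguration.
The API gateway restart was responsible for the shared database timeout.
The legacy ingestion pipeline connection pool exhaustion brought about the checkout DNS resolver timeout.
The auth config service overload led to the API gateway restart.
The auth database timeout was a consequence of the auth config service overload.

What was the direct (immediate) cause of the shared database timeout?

Upstream contributors include the auth config service overload, but only the API gateway restart feeds directly into the shared database timeout.

the API gateway restart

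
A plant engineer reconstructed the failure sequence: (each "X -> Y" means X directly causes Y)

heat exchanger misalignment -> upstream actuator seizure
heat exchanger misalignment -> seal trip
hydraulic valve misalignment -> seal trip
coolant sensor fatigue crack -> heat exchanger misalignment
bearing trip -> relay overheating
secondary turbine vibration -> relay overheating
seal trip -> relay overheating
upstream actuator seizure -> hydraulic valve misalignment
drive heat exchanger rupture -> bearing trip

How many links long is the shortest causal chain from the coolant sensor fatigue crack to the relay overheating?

3

Shortest chain: the coolant sensor fatigue crack → the heat exchanger misalignment → the seal trip → the relay overheating.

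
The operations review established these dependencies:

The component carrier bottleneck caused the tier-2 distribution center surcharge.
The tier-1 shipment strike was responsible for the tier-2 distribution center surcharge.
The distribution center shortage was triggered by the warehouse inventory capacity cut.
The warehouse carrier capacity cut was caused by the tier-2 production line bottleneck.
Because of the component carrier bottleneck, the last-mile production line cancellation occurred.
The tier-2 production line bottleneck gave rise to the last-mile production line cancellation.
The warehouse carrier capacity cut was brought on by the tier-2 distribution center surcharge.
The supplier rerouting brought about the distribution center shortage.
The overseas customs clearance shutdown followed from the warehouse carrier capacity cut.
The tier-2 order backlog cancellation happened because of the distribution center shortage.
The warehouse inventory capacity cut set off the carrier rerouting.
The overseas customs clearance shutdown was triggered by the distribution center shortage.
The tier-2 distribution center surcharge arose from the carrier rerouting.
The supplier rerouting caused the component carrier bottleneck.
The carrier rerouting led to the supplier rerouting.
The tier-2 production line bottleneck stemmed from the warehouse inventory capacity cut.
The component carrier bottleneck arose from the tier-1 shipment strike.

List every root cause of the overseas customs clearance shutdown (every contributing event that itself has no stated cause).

the tier-1 shipment strike, the warehouse inventory capacity cut

Tracing upstream from the overseas customs clearance shutdown: the overseas customs clearance shutdown ← the warehouse carrier capacity cut ← the tier-2 distribution center surcharge ← the tier-1 shipment strike.
A separate upstream branch: the overseas customs clearance shutdown ← the distribution center shortage ← the warehouse inventory capacity cut.
Each of those chain origins has no stated cause.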